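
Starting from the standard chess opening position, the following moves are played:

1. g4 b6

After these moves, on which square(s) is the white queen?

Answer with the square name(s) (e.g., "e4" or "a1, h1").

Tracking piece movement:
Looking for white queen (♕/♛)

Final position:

  a b c d e f g h
  ─────────────────
8│♜ ♞ ♝ ♛ ♚ ♝ ♞ ♜│8
7│♟ · ♟ ♟ ♟ ♟ ♟ ♟│7
6│· ♟ · · · · · ·│6
5│· · · · · · · ·│5
4│· · · · · · ♙ ·│4
3│· · · · · · · ·│3
2│♙ ♙ ♙ ♙ ♙ ♙ · ♙│2
1│♖ ♘ ♗ ♕ ♔ ♗ ♘ ♖│1
  ─────────────────
  a b c d e f g h


d1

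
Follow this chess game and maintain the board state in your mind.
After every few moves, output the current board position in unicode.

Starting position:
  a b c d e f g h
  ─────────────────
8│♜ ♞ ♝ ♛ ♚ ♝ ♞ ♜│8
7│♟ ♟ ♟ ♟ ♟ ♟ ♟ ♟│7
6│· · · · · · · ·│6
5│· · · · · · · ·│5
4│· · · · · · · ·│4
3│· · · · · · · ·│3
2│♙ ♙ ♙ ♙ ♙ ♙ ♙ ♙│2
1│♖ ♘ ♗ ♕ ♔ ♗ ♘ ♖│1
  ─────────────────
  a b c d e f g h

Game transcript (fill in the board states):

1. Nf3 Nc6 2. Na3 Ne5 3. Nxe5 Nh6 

  a b c d e f g h
  ─────────────────
8│♜ · ♝ ♛ ♚ ♝ · ♜│8
7│♟ ♟ ♟ ♟ ♟ ♟ ♟ ♟│7
6│· · · · · · · ♞│6
5│· · · · ♘ · · ·│5
4│· · · · · · · ·│4
3│♘ · · · · · · ·│3
2│♙ ♙ ♙ ♙ ♙ ♙ ♙ ♙│2
1│♖ · ♗ ♕ ♔ ♗ · ♖│1
  ─────────────────
  a b c d e f g h

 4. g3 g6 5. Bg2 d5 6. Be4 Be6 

  a b c d e f g h
  ─────────────────
8│♜ · · ♛ ♚ ♝ · ♜│8
7│♟ ♟ ♟ · ♟ ♟ · ♟│7
6│· · · · ♝ · ♟ ♞│6
5│· · · ♟ ♘ · · ·│5
4│· · · · ♗ · · ·│4
3│♘ · · · · · ♙ ·│3
2│♙ ♙ ♙ ♙ ♙ ♙ · ♙│2
1│♖ · ♗ ♕ ♔ · · ♖│1
  ─────────────────
  a b c d e f g h

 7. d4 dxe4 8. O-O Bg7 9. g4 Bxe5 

  a b c d e f g h
  ─────────────────
8│♜ · · ♛ ♚ · · ♜│8
7│♟ ♟ ♟ · ♟ ♟ · ♟│7
6│· · · · ♝ · ♟ ♞│6
5│· · · · ♝ · · ·│5
4│· · · ♙ ♟ · ♙ ·│4
3│♘ · · · · · · ·│3
2│♙ ♙ ♙ · ♙ ♙ · ♙│2
1│♖ · ♗ ♕ · ♖ ♔ ·│1
  ─────────────────
  a b c d e f g h

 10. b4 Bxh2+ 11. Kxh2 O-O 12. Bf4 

  a b c d e f g h
  ─────────────────
8│♜ · · ♛ · ♜ ♚ ·│8
7│♟ ♟ ♟ · ♟ ♟ · ♟│7
6│· · · · ♝ · ♟ ♞│6
5│· · · · · · · ·│5
4│· ♙ · ♙ ♟ ♗ ♙ ·│4
3│♘ · · · · · · ·│3
2│♙ · ♙ · ♙ ♙ · ♔│2
1│♖ · · ♕ · ♖ · ·│1
  ─────────────────
  a b c d e f g h


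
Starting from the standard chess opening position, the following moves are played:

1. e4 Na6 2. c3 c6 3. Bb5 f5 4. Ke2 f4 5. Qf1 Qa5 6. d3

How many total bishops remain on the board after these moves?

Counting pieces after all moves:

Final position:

  a b c d e f g h
  ─────────────────
8│♜ · ♝ · ♚ ♝ ♞ ♜│8
7│♟ ♟ · ♟ ♟ · ♟ ♟│7
6│♞ · ♟ · · · · ·│6
5│♛ ♗ · · · · · ·│5
4│· · · · ♙ ♟ · ·│4
3│· · ♙ ♙ · · · ·│3
2│♙ ♙ · · ♔ ♙ ♙ ♙│2
1│♖ ♘ ♗ · · ♕ ♘ ♖│1
  ─────────────────
  a b c d e f g h


4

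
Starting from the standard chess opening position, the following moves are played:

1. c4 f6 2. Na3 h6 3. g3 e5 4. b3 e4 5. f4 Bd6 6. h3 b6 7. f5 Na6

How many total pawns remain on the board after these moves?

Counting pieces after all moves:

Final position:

  a b c d e f g h
  ─────────────────
8│♜ · ♝ ♛ ♚ · ♞ ♜│8
7│♟ · ♟ ♟ · · ♟ ·│7
6│♞ ♟ · ♝ · ♟ · ♟│6
5│· · · · · ♙ · ·│5
4│· · ♙ · ♟ · · ·│4
3│♘ ♙ · · · · ♙ ♙│3
2│♙ · · ♙ ♙ · · ·│2
1│♖ · ♗ ♕ ♔ ♗ ♘ ♖│1
  ─────────────────
  a b c d e f g h


16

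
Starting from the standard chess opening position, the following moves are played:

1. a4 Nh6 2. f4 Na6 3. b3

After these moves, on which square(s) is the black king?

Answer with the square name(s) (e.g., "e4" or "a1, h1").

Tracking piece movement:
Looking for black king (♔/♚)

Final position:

  a b c d e f g h
  ─────────────────
8│♜ · ♝ ♛ ♚ ♝ · ♜│8
7│♟ ♟ ♟ ♟ ♟ ♟ ♟ ♟│7
6│♞ · · · · · · ♞│6
5│· · · · · · · ·│5
4│♙ · · · · ♙ · ·│4
3│· ♙ · · · · · ·│3
2│· · ♙ ♙ ♙ · ♙ ♙│2
1│♖ ♘ ♗ ♕ ♔ ♗ ♘ ♖│1
  ─────────────────
  a b c d e f g h


e8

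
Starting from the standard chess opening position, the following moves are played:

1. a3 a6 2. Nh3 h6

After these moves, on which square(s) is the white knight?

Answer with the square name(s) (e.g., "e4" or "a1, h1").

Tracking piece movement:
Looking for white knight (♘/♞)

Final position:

  a b c d e f g h
  ─────────────────
8│♜ ♞ ♝ ♛ ♚ ♝ ♞ ♜│8
7│· ♟ ♟ ♟ ♟ ♟ ♟ ·│7
6│♟ · · · · · · ♟│6
5│· · · · · · · ·│5
4│· · · · · · · ·│4
3│♙ · · · · · · ♘│3
2│· ♙ ♙ ♙ ♙ ♙ ♙ ♙│2
1│♖ ♘ ♗ ♕ ♔ ♗ · ♖│1
  ─────────────────
  a b c d e f g h


b1, h3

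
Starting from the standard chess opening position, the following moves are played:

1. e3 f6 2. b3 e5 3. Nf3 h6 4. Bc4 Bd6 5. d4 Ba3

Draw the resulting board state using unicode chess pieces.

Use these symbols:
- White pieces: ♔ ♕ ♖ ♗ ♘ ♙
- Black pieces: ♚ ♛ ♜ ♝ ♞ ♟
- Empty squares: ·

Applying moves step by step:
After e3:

♜ ♞ ♝ ♛ ♚ ♝ ♞ ♜
♟ ♟ ♟ ♟ ♟ ♟ ♟ ♟
· · · · · · · ·
· · · · · · · ·
· · · · · · · ·
· · · · ♙ · · ·
♙ ♙ ♙ ♙ · ♙ ♙ ♙
♖ ♘ ♗ ♕ ♔ ♗ ♘ ♖


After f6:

♜ ♞ ♝ ♛ ♚ ♝ ♞ ♜
♟ ♟ ♟ ♟ ♟ · ♟ ♟
· · · · · ♟ · ·
· · · · · · · ·
· · · · · · · ·
· · · · ♙ · · ·
♙ ♙ ♙ ♙ · ♙ ♙ ♙
♖ ♘ ♗ ♕ ♔ ♗ ♘ ♖


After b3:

♜ ♞ ♝ ♛ ♚ ♝ ♞ ♜
♟ ♟ ♟ ♟ ♟ · ♟ ♟
· · · · · ♟ · ·
· · · · · · · ·
· · · · · · · ·
· ♙ · · ♙ · · ·
♙ · ♙ ♙ · ♙ ♙ ♙
♖ ♘ ♗ ♕ ♔ ♗ ♘ ♖


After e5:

♜ ♞ ♝ ♛ ♚ ♝ ♞ ♜
♟ ♟ ♟ ♟ · · ♟ ♟
· · · · · ♟ · ·
· · · · ♟ · · ·
· · · · · · · ·
· ♙ · · ♙ · · ·
♙ · ♙ ♙ · ♙ ♙ ♙
♖ ♘ ♗ ♕ ♔ ♗ ♘ ♖


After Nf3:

♜ ♞ ♝ ♛ ♚ ♝ ♞ ♜
♟ ♟ ♟ ♟ · · ♟ ♟
· · · · · ♟ · ·
· · · · ♟ · · ·
· · · · · · · ·
· ♙ · · ♙ ♘ · ·
♙ · ♙ ♙ · ♙ ♙ ♙
♖ ♘ ♗ ♕ ♔ ♗ · ♖


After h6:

♜ ♞ ♝ ♛ ♚ ♝ ♞ ♜
♟ ♟ ♟ ♟ · · ♟ ·
· · · · · ♟ · ♟
· · · · ♟ · · ·
· · · · · · · ·
· ♙ · · ♙ ♘ · ·
♙ · ♙ ♙ · ♙ ♙ ♙
♖ ♘ ♗ ♕ ♔ ♗ · ♖


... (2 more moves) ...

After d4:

♜ ♞ ♝ ♛ ♚ · ♞ ♜
♟ ♟ ♟ ♟ · · ♟ ·
· · · ♝ · ♟ · ♟
· · · · ♟ · · ·
· · ♗ ♙ · · · ·
· ♙ · · ♙ ♘ · ·
♙ · ♙ · · ♙ ♙ ♙
♖ ♘ ♗ ♕ ♔ · · ♖


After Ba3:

♜ ♞ ♝ ♛ ♚ · ♞ ♜
♟ ♟ ♟ ♟ · · ♟ ·
· · · · · ♟ · ♟
· · · · ♟ · · ·
· · ♗ ♙ · · · ·
♝ ♙ · · ♙ ♘ · ·
♙ · ♙ · · ♙ ♙ ♙
♖ ♘ ♗ ♕ ♔ · · ♖



  a b c d e f g h
  ─────────────────
8│♜ ♞ ♝ ♛ ♚ · ♞ ♜│8
7│♟ ♟ ♟ ♟ · · ♟ ·│7
6│· · · · · ♟ · ♟│6
5│· · · · ♟ · · ·│5
4│· · ♗ ♙ · · · ·│4
3│♝ ♙ · · ♙ ♘ · ·│3
2│♙ · ♙ · · ♙ ♙ ♙│2
1│♖ ♘ ♗ ♕ ♔ · · ♖│1
  ─────────────────
  a b c d e f g h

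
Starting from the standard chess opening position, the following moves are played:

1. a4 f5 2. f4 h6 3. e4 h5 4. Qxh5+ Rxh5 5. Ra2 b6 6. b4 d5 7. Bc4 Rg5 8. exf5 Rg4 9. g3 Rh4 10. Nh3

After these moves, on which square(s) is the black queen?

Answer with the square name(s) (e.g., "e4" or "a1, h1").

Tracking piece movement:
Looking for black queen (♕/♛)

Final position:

  a b c d e f g h
  ─────────────────
8│♜ ♞ ♝ ♛ ♚ ♝ ♞ ·│8
7│♟ · ♟ · ♟ · ♟ ·│7
6│· ♟ · · · · · ·│6
5│· · · ♟ · ♙ · ·│5
4│♙ ♙ ♗ · · ♙ · ♜│4
3│· · · · · · ♙ ♘│3
2│♖ · ♙ ♙ · · · ♙│2
1│· ♘ ♗ · ♔ · · ♖│1
  ─────────────────
  a b c d e f g h


d8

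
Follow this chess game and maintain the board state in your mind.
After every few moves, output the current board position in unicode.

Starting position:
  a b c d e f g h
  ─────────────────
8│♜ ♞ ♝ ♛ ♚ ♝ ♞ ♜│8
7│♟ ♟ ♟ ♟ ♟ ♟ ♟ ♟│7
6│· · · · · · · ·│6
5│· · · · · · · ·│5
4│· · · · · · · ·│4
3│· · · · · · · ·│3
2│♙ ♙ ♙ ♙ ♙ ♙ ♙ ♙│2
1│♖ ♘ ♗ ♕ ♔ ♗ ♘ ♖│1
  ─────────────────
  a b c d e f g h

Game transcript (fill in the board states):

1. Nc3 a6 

  a b c d e f g h
  ─────────────────
8│♜ ♞ ♝ ♛ ♚ ♝ ♞ ♜│8
7│· ♟ ♟ ♟ ♟ ♟ ♟ ♟│7
6│♟ · · · · · · ·│6
5│· · · · · · · ·│5
4│· · · · · · · ·│4
3│· · ♘ · · · · ·│3
2│♙ ♙ ♙ ♙ ♙ ♙ ♙ ♙│2
1│♖ · ♗ ♕ ♔ ♗ ♘ ♖│1
  ─────────────────
  a b c d e f g h

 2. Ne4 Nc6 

  a b c d e f g h
  ─────────────────
8│♜ · ♝ ♛ ♚ ♝ ♞ ♜│8
7│· ♟ ♟ ♟ ♟ ♟ ♟ ♟│7
6│♟ · ♞ · · · · ·│6
5│· · · · · · · ·│5
4│· · · · ♘ · · ·│4
3│· · · · · · · ·│3
2│♙ ♙ ♙ ♙ ♙ ♙ ♙ ♙│2
1│♖ · ♗ ♕ ♔ ♗ ♘ ♖│1
  ─────────────────
  a b c d e f g h

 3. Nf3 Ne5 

  a b c d e f g h
  ─────────────────
8│♜ · ♝ ♛ ♚ ♝ ♞ ♜│8
7│· ♟ ♟ ♟ ♟ ♟ ♟ ♟│7
6│♟ · · · · · · ·│6
5│· · · · ♞ · · ·│5
4│· · · · ♘ · · ·│4
3│· · · · · ♘ · ·│3
2│♙ ♙ ♙ ♙ ♙ ♙ ♙ ♙│2
1│♖ · ♗ ♕ ♔ ♗ · ♖│1
  ─────────────────
  a b c d e f g h



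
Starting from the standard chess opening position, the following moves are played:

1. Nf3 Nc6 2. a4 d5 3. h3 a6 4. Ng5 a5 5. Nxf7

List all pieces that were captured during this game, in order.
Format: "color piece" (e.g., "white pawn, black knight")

Tracking captures:
  Nxf7: captured black pawn

black pawn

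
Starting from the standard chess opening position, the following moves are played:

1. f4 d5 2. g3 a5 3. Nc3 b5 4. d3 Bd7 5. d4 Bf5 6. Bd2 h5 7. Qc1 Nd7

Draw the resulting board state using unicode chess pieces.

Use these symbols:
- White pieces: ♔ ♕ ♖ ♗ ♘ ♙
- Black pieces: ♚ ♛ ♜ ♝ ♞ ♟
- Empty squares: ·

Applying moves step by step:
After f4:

♜ ♞ ♝ ♛ ♚ ♝ ♞ ♜
♟ ♟ ♟ ♟ ♟ ♟ ♟ ♟
· · · · · · · ·
· · · · · · · ·
· · · · · ♙ · ·
· · · · · · · ·
♙ ♙ ♙ ♙ ♙ · ♙ ♙
♖ ♘ ♗ ♕ ♔ ♗ ♘ ♖


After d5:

♜ ♞ ♝ ♛ ♚ ♝ ♞ ♜
♟ ♟ ♟ · ♟ ♟ ♟ ♟
· · · · · · · ·
· · · ♟ · · · ·
· · · · · ♙ · ·
· · · · · · · ·
♙ ♙ ♙ ♙ ♙ · ♙ ♙
♖ ♘ ♗ ♕ ♔ ♗ ♘ ♖


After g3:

♜ ♞ ♝ ♛ ♚ ♝ ♞ ♜
♟ ♟ ♟ · ♟ ♟ ♟ ♟
· · · · · · · ·
· · · ♟ · · · ·
· · · · · ♙ · ·
· · · · · · ♙ ·
♙ ♙ ♙ ♙ ♙ · · ♙
♖ ♘ ♗ ♕ ♔ ♗ ♘ ♖


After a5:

♜ ♞ ♝ ♛ ♚ ♝ ♞ ♜
· ♟ ♟ · ♟ ♟ ♟ ♟
· · · · · · · ·
♟ · · ♟ · · · ·
· · · · · ♙ · ·
· · · · · · ♙ ·
♙ ♙ ♙ ♙ ♙ · · ♙
♖ ♘ ♗ ♕ ♔ ♗ ♘ ♖


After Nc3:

♜ ♞ ♝ ♛ ♚ ♝ ♞ ♜
· ♟ ♟ · ♟ ♟ ♟ ♟
· · · · · · · ·
♟ · · ♟ · · · ·
· · · · · ♙ · ·
· · ♘ · · · ♙ ·
♙ ♙ ♙ ♙ ♙ · · ♙
♖ · ♗ ♕ ♔ ♗ ♘ ♖


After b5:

♜ ♞ ♝ ♛ ♚ ♝ ♞ ♜
· · ♟ · ♟ ♟ ♟ ♟
· · · · · · · ·
♟ ♟ · ♟ · · · ·
· · · · · ♙ · ·
· · ♘ · · · ♙ ·
♙ ♙ ♙ ♙ ♙ · · ♙
♖ · ♗ ♕ ♔ ♗ ♘ ♖


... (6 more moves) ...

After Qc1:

♜ ♞ · ♛ ♚ ♝ ♞ ♜
· · ♟ · ♟ ♟ ♟ ·
· · · · · · · ·
♟ ♟ · ♟ · ♝ · ♟
· · · ♙ · ♙ · ·
· · ♘ · · · ♙ ·
♙ ♙ ♙ ♗ ♙ · · ♙
♖ · ♕ · ♔ ♗ ♘ ♖


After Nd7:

♜ · · ♛ ♚ ♝ ♞ ♜
· · ♟ ♞ ♟ ♟ ♟ ·
· · · · · · · ·
♟ ♟ · ♟ · ♝ · ♟
· · · ♙ · ♙ · ·
· · ♘ · · · ♙ ·
♙ ♙ ♙ ♗ ♙ · · ♙
♖ · ♕ · ♔ ♗ ♘ ♖



  a b c d e f g h
  ─────────────────
8│♜ · · ♛ ♚ ♝ ♞ ♜│8
7│· · ♟ ♞ ♟ ♟ ♟ ·│7
6│· · · · · · · ·│6
5│♟ ♟ · ♟ · ♝ · ♟│5
4│· · · ♙ · ♙ · ·│4
3│· · ♘ · · · ♙ ·│3
2│♙ ♙ ♙ ♗ ♙ · · ♙│2
1│♖ · ♕ · ♔ ♗ ♘ ♖│1
  ─────────────────
  a b c d e f g h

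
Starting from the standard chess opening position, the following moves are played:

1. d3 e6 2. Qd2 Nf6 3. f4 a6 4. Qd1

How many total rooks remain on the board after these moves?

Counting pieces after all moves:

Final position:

  a b c d e f g h
  ─────────────────
8│♜ ♞ ♝ ♛ ♚ ♝ · ♜│8
7│· ♟ ♟ ♟ · ♟ ♟ ♟│7
6│♟ · · · ♟ ♞ · ·│6
5│· · · · · · · ·│5
4│· · · · · ♙ · ·│4
3│· · · ♙ · · · ·│3
2│♙ ♙ ♙ · ♙ · ♙ ♙│2
1│♖ ♘ ♗ ♕ ♔ ♗ ♘ ♖│1
  ─────────────────
  a b c d e f g h


4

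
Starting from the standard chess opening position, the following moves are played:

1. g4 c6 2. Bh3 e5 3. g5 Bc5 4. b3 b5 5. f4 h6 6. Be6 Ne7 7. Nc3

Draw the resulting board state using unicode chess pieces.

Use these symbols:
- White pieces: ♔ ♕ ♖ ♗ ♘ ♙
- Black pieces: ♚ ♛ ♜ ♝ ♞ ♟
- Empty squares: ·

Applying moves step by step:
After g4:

♜ ♞ ♝ ♛ ♚ ♝ ♞ ♜
♟ ♟ ♟ ♟ ♟ ♟ ♟ ♟
· · · · · · · ·
· · · · · · · ·
· · · · · · ♙ ·
· · · · · · · ·
♙ ♙ ♙ ♙ ♙ ♙ · ♙
♖ ♘ ♗ ♕ ♔ ♗ ♘ ♖


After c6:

♜ ♞ ♝ ♛ ♚ ♝ ♞ ♜
♟ ♟ · ♟ ♟ ♟ ♟ ♟
· · ♟ · · · · ·
· · · · · · · ·
· · · · · · ♙ ·
· · · · · · · ·
♙ ♙ ♙ ♙ ♙ ♙ · ♙
♖ ♘ ♗ ♕ ♔ ♗ ♘ ♖


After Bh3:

♜ ♞ ♝ ♛ ♚ ♝ ♞ ♜
♟ ♟ · ♟ ♟ ♟ ♟ ♟
· · ♟ · · · · ·
· · · · · · · ·
· · · · · · ♙ ·
· · · · · · · ♗
♙ ♙ ♙ ♙ ♙ ♙ · ♙
♖ ♘ ♗ ♕ ♔ · ♘ ♖


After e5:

♜ ♞ ♝ ♛ ♚ ♝ ♞ ♜
♟ ♟ · ♟ · ♟ ♟ ♟
· · ♟ · · · · ·
· · · · ♟ · · ·
· · · · · · ♙ ·
· · · · · · · ♗
♙ ♙ ♙ ♙ ♙ ♙ · ♙
♖ ♘ ♗ ♕ ♔ · ♘ ♖


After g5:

♜ ♞ ♝ ♛ ♚ ♝ ♞ ♜
♟ ♟ · ♟ · ♟ ♟ ♟
· · ♟ · · · · ·
· · · · ♟ · ♙ ·
· · · · · · · ·
· · · · · · · ♗
♙ ♙ ♙ ♙ ♙ ♙ · ♙
♖ ♘ ♗ ♕ ♔ · ♘ ♖


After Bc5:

♜ ♞ ♝ ♛ ♚ · ♞ ♜
♟ ♟ · ♟ · ♟ ♟ ♟
· · ♟ · · · · ·
· · ♝ · ♟ · ♙ ·
· · · · · · · ·
· · · · · · · ♗
♙ ♙ ♙ ♙ ♙ ♙ · ♙
♖ ♘ ♗ ♕ ♔ · ♘ ♖


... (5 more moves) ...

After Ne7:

♜ ♞ ♝ ♛ ♚ · · ♜
♟ · · ♟ ♞ ♟ ♟ ·
· · ♟ · ♗ · · ♟
· ♟ ♝ · ♟ · ♙ ·
· · · · · ♙ · ·
· ♙ · · · · · ·
♙ · ♙ ♙ ♙ · · ♙
♖ ♘ ♗ ♕ ♔ · ♘ ♖


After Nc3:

♜ ♞ ♝ ♛ ♚ · · ♜
♟ · · ♟ ♞ ♟ ♟ ·
· · ♟ · ♗ · · ♟
· ♟ ♝ · ♟ · ♙ ·
· · · · · ♙ · ·
· ♙ ♘ · · · · ·
♙ · ♙ ♙ ♙ · · ♙
♖ · ♗ ♕ ♔ · ♘ ♖



  a b c d e f g h
  ─────────────────
8│♜ ♞ ♝ ♛ ♚ · · ♜│8
7│♟ · · ♟ ♞ ♟ ♟ ·│7
6│· · ♟ · ♗ · · ♟│6
5│· ♟ ♝ · ♟ · ♙ ·│5
4│· · · · · ♙ · ·│4
3│· ♙ ♘ · · · · ·│3
2│♙ · ♙ ♙ ♙ · · ♙│2
1│♖ · ♗ ♕ ♔ · ♘ ♖│1
  ─────────────────
  a b c d e f g h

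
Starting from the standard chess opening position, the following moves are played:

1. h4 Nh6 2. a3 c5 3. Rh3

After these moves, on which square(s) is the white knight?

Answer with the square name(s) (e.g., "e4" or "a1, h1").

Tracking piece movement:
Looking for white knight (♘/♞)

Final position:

  a b c d e f g h
  ─────────────────
8│♜ ♞ ♝ ♛ ♚ ♝ · ♜│8
7│♟ ♟ · ♟ ♟ ♟ ♟ ♟│7
6│· · · · · · · ♞│6
5│· · ♟ · · · · ·│5
4│· · · · · · · ♙│4
3│♙ · · · · · · ♖│3
2│· ♙ ♙ ♙ ♙ ♙ ♙ ·│2
1│♖ ♘ ♗ ♕ ♔ ♗ ♘ ·│1
  ─────────────────
  a b c d e f g h


b1, g1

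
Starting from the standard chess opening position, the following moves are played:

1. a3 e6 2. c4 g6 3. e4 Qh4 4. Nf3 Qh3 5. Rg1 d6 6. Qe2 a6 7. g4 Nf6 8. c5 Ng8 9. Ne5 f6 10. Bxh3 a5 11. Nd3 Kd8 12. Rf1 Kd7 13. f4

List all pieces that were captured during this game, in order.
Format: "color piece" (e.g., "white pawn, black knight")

Tracking captures:
  Bxh3: captured black queen

black queen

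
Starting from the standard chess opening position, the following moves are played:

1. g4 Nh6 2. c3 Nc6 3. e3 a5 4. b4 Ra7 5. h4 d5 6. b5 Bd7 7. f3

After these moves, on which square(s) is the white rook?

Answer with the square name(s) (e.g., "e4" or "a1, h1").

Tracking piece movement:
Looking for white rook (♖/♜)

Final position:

  a b c d e f g h
  ─────────────────
8│· · · ♛ ♚ ♝ · ♜│8
7│♜ ♟ ♟ ♝ ♟ ♟ ♟ ♟│7
6│· · ♞ · · · · ♞│6
5│♟ ♙ · ♟ · · · ·│5
4│· · · · · · ♙ ♙│4
3│· · ♙ · ♙ ♙ · ·│3
2│♙ · · ♙ · · · ·│2
1│♖ ♘ ♗ ♕ ♔ ♗ ♘ ♖│1
  ─────────────────
  a b c d e f g h


a1, h1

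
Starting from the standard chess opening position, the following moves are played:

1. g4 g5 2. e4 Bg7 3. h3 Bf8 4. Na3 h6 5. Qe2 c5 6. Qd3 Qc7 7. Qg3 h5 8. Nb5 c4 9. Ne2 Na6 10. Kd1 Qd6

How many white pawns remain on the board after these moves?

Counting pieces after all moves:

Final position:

  a b c d e f g h
  ─────────────────
8│♜ · ♝ · ♚ ♝ ♞ ♜│8
7│♟ ♟ · ♟ ♟ ♟ · ·│7
6│♞ · · ♛ · · · ·│6
5│· ♘ · · · · ♟ ♟│5
4│· · ♟ · ♙ · ♙ ·│4
3│· · · · · · ♕ ♙│3
2│♙ ♙ ♙ ♙ ♘ ♙ · ·│2
1│♖ · ♗ ♔ · ♗ · ♖│1
  ─────────────────
  a b c d e f g h


8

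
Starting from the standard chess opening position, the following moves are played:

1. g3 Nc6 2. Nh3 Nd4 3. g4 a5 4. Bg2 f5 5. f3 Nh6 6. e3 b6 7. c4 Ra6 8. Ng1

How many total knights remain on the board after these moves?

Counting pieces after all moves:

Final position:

  a b c d e f g h
  ─────────────────
8│· · ♝ ♛ ♚ ♝ · ♜│8
7│· · ♟ ♟ ♟ · ♟ ♟│7
6│♜ ♟ · · · · · ♞│6
5│♟ · · · · ♟ · ·│5
4│· · ♙ ♞ · · ♙ ·│4
3│· · · · ♙ ♙ · ·│3
2│♙ ♙ · ♙ · · ♗ ♙│2
1│♖ ♘ ♗ ♕ ♔ · ♘ ♖│1
  ─────────────────
  a b c d e f g h


4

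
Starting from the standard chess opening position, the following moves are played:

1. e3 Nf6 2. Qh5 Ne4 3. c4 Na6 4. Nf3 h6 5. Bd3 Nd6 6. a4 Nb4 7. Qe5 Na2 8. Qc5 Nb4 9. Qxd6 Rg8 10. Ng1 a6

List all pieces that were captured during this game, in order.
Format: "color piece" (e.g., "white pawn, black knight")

Tracking captures:
  Qxd6: captured black knight

black knight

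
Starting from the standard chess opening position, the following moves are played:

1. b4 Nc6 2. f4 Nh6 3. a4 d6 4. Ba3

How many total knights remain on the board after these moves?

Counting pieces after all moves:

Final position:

  a b c d e f g h
  ─────────────────
8│♜ · ♝ ♛ ♚ ♝ · ♜│8
7│♟ ♟ ♟ · ♟ ♟ ♟ ♟│7
6│· · ♞ ♟ · · · ♞│6
5│· · · · · · · ·│5
4│♙ ♙ · · · ♙ · ·│4
3│♗ · · · · · · ·│3
2│· · ♙ ♙ ♙ · ♙ ♙│2
1│♖ ♘ · ♕ ♔ ♗ ♘ ♖│1
  ─────────────────
  a b c d e f g h


4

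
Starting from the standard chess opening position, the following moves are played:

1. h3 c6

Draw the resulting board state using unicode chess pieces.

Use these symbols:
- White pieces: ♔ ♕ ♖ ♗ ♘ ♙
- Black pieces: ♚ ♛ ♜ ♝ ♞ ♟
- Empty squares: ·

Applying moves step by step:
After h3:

♜ ♞ ♝ ♛ ♚ ♝ ♞ ♜
♟ ♟ ♟ ♟ ♟ ♟ ♟ ♟
· · · · · · · ·
· · · · · · · ·
· · · · · · · ·
· · · · · · · ♙
♙ ♙ ♙ ♙ ♙ ♙ ♙ ·
♖ ♘ ♗ ♕ ♔ ♗ ♘ ♖


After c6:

♜ ♞ ♝ ♛ ♚ ♝ ♞ ♜
♟ ♟ · ♟ ♟ ♟ ♟ ♟
· · ♟ · · · · ·
· · · · · · · ·
· · · · · · · ·
· · · · · · · ♙
♙ ♙ ♙ ♙ ♙ ♙ ♙ ·
♖ ♘ ♗ ♕ ♔ ♗ ♘ ♖



  a b c d e f g h
  ─────────────────
8│♜ ♞ ♝ ♛ ♚ ♝ ♞ ♜│8
7│♟ ♟ · ♟ ♟ ♟ ♟ ♟│7
6│· · ♟ · · · · ·│6
5│· · · · · · · ·│5
4│· · · · · · · ·│4
3│· · · · · · · ♙│3
2│♙ ♙ ♙ ♙ ♙ ♙ ♙ ·│2
1│♖ ♘ ♗ ♕ ♔ ♗ ♘ ♖│1
  ─────────────────
  a b c d e f g h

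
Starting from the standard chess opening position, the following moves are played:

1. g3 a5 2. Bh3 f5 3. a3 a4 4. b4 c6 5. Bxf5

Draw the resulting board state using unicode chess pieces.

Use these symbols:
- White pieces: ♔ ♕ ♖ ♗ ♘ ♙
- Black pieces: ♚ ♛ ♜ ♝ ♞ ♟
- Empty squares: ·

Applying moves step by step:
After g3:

♜ ♞ ♝ ♛ ♚ ♝ ♞ ♜
♟ ♟ ♟ ♟ ♟ ♟ ♟ ♟
· · · · · · · ·
· · · · · · · ·
· · · · · · · ·
· · · · · · ♙ ·
♙ ♙ ♙ ♙ ♙ ♙ · ♙
♖ ♘ ♗ ♕ ♔ ♗ ♘ ♖


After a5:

♜ ♞ ♝ ♛ ♚ ♝ ♞ ♜
· ♟ ♟ ♟ ♟ ♟ ♟ ♟
· · · · · · · ·
♟ · · · · · · ·
· · · · · · · ·
· · · · · · ♙ ·
♙ ♙ ♙ ♙ ♙ ♙ · ♙
♖ ♘ ♗ ♕ ♔ ♗ ♘ ♖


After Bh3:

♜ ♞ ♝ ♛ ♚ ♝ ♞ ♜
· ♟ ♟ ♟ ♟ ♟ ♟ ♟
· · · · · · · ·
♟ · · · · · · ·
· · · · · · · ·
· · · · · · ♙ ♗
♙ ♙ ♙ ♙ ♙ ♙ · ♙
♖ ♘ ♗ ♕ ♔ · ♘ ♖


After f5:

♜ ♞ ♝ ♛ ♚ ♝ ♞ ♜
· ♟ ♟ ♟ ♟ · ♟ ♟
· · · · · · · ·
♟ · · · · ♟ · ·
· · · · · · · ·
· · · · · · ♙ ♗
♙ ♙ ♙ ♙ ♙ ♙ · ♙
♖ ♘ ♗ ♕ ♔ · ♘ ♖


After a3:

♜ ♞ ♝ ♛ ♚ ♝ ♞ ♜
· ♟ ♟ ♟ ♟ · ♟ ♟
· · · · · · · ·
♟ · · · · ♟ · ·
· · · · · · · ·
♙ · · · · · ♙ ♗
· ♙ ♙ ♙ ♙ ♙ · ♙
♖ ♘ ♗ ♕ ♔ · ♘ ♖


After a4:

♜ ♞ ♝ ♛ ♚ ♝ ♞ ♜
· ♟ ♟ ♟ ♟ · ♟ ♟
· · · · · · · ·
· · · · · ♟ · ·
♟ · · · · · · ·
♙ · · · · · ♙ ♗
· ♙ ♙ ♙ ♙ ♙ · ♙
♖ ♘ ♗ ♕ ♔ · ♘ ♖


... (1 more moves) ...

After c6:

♜ ♞ ♝ ♛ ♚ ♝ ♞ ♜
· ♟ · ♟ ♟ · ♟ ♟
· · ♟ · · · · ·
· · · · · ♟ · ·
♟ ♙ · · · · · ·
♙ · · · · · ♙ ♗
· · ♙ ♙ ♙ ♙ · ♙
♖ ♘ ♗ ♕ ♔ · ♘ ♖


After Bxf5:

♜ ♞ ♝ ♛ ♚ ♝ ♞ ♜
· ♟ · ♟ ♟ · ♟ ♟
· · ♟ · · · · ·
· · · · · ♗ · ·
♟ ♙ · · · · · ·
♙ · · · · · ♙ ·
· · ♙ ♙ ♙ ♙ · ♙
♖ ♘ ♗ ♕ ♔ · ♘ ♖



  a b c d e f g h
  ─────────────────
8│♜ ♞ ♝ ♛ ♚ ♝ ♞ ♜│8
7│· ♟ · ♟ ♟ · ♟ ♟│7
6│· · ♟ · · · · ·│6
5│· · · · · ♗ · ·│5
4│♟ ♙ · · · · · ·│4
3│♙ · · · · · ♙ ·│3
2│· · ♙ ♙ ♙ ♙ · ♙│2
1│♖ ♘ ♗ ♕ ♔ · ♘ ♖│1
  ─────────────────
  a b c d e f g h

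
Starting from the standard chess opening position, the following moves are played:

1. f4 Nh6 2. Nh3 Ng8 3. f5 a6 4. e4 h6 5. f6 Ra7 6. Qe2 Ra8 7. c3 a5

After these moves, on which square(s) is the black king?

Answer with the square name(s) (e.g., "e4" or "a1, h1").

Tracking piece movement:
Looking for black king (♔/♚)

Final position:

  a b c d e f g h
  ─────────────────
8│♜ ♞ ♝ ♛ ♚ ♝ ♞ ♜│8
7│· ♟ ♟ ♟ ♟ ♟ ♟ ·│7
6│· · · · · ♙ · ♟│6
5│♟ · · · · · · ·│5
4│· · · · ♙ · · ·│4
3│· · ♙ · · · · ♘│3
2│♙ ♙ · ♙ ♕ · ♙ ♙│2
1│♖ ♘ ♗ · ♔ ♗ · ♖│1
  ─────────────────
  a b c d e f g h


e8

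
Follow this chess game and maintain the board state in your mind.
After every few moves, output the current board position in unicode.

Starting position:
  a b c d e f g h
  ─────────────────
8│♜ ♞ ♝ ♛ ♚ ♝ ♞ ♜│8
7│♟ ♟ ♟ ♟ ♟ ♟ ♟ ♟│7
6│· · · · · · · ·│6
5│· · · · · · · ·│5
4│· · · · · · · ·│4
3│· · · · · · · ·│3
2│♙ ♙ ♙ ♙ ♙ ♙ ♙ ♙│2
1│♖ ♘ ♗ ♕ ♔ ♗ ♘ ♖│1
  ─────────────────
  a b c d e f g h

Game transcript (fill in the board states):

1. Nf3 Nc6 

  a b c d e f g h
  ─────────────────
8│♜ · ♝ ♛ ♚ ♝ ♞ ♜│8
7│♟ ♟ ♟ ♟ ♟ ♟ ♟ ♟│7
6│· · ♞ · · · · ·│6
5│· · · · · · · ·│5
4│· · · · · · · ·│4
3│· · · · · ♘ · ·│3
2│♙ ♙ ♙ ♙ ♙ ♙ ♙ ♙│2
1│♖ ♘ ♗ ♕ ♔ ♗ · ♖│1
  ─────────────────
  a b c d e f g h

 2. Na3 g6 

  a b c d e f g h
  ─────────────────
8│♜ · ♝ ♛ ♚ ♝ ♞ ♜│8
7│♟ ♟ ♟ ♟ ♟ ♟ · ♟│7
6│· · ♞ · · · ♟ ·│6
5│· · · · · · · ·│5
4│· · · · · · · ·│4
3│♘ · · · · ♘ · ·│3
2│♙ ♙ ♙ ♙ ♙ ♙ ♙ ♙│2
1│♖ · ♗ ♕ ♔ ♗ · ♖│1
  ─────────────────
  a b c d e f g h

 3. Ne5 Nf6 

  a b c d e f g h
  ─────────────────
8│♜ · ♝ ♛ ♚ ♝ · ♜│8
7│♟ ♟ ♟ ♟ ♟ ♟ · ♟│7
6│· · ♞ · · ♞ ♟ ·│6
5│· · · · ♘ · · ·│5
4│· · · · · · · ·│4
3│♘ · · · · · · ·│3
2│♙ ♙ ♙ ♙ ♙ ♙ ♙ ♙│2
1│♖ · ♗ ♕ ♔ ♗ · ♖│1
  ─────────────────
  a b c d e f g h

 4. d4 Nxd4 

  a b c d e f g h
  ─────────────────
8│♜ · ♝ ♛ ♚ ♝ · ♜│8
7│♟ ♟ ♟ ♟ ♟ ♟ · ♟│7
6│· · · · · ♞ ♟ ·│6
5│· · · · ♘ · · ·│5
4│· · · ♞ · · · ·│4
3│♘ · · · · · · ·│3
2│♙ ♙ ♙ · ♙ ♙ ♙ ♙│2
1│♖ · ♗ ♕ ♔ ♗ · ♖│1
  ─────────────────
  a b c d e f g h

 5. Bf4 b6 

  a b c d e f g h
  ─────────────────
8│♜ · ♝ ♛ ♚ ♝ · ♜│8
7│♟ · ♟ ♟ ♟ ♟ · ♟│7
6│· ♟ · · · ♞ ♟ ·│6
5│· · · · ♘ · · ·│5
4│· · · ♞ · ♗ · ·│4
3│♘ · · · · · · ·│3
2│♙ ♙ ♙ · ♙ ♙ ♙ ♙│2
1│♖ · · ♕ ♔ ♗ · ♖│1
  ─────────────────
  a b c d e f g h



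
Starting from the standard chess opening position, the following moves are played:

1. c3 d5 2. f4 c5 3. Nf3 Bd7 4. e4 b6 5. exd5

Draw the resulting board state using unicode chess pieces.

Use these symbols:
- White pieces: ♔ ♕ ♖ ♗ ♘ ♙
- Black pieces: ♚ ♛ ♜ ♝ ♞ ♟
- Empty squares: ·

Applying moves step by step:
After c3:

♜ ♞ ♝ ♛ ♚ ♝ ♞ ♜
♟ ♟ ♟ ♟ ♟ ♟ ♟ ♟
· · · · · · · ·
· · · · · · · ·
· · · · · · · ·
· · ♙ · · · · ·
♙ ♙ · ♙ ♙ ♙ ♙ ♙
♖ ♘ ♗ ♕ ♔ ♗ ♘ ♖


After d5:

♜ ♞ ♝ ♛ ♚ ♝ ♞ ♜
♟ ♟ ♟ · ♟ ♟ ♟ ♟
· · · · · · · ·
· · · ♟ · · · ·
· · · · · · · ·
· · ♙ · · · · ·
♙ ♙ · ♙ ♙ ♙ ♙ ♙
♖ ♘ ♗ ♕ ♔ ♗ ♘ ♖


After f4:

♜ ♞ ♝ ♛ ♚ ♝ ♞ ♜
♟ ♟ ♟ · ♟ ♟ ♟ ♟
· · · · · · · ·
· · · ♟ · · · ·
· · · · · ♙ · ·
· · ♙ · · · · ·
♙ ♙ · ♙ ♙ · ♙ ♙
♖ ♘ ♗ ♕ ♔ ♗ ♘ ♖


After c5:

♜ ♞ ♝ ♛ ♚ ♝ ♞ ♜
♟ ♟ · · ♟ ♟ ♟ ♟
· · · · · · · ·
· · ♟ ♟ · · · ·
· · · · · ♙ · ·
· · ♙ · · · · ·
♙ ♙ · ♙ ♙ · ♙ ♙
♖ ♘ ♗ ♕ ♔ ♗ ♘ ♖


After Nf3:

♜ ♞ ♝ ♛ ♚ ♝ ♞ ♜
♟ ♟ · · ♟ ♟ ♟ ♟
· · · · · · · ·
· · ♟ ♟ · · · ·
· · · · · ♙ · ·
· · ♙ · · ♘ · ·
♙ ♙ · ♙ ♙ · ♙ ♙
♖ ♘ ♗ ♕ ♔ ♗ · ♖


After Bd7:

♜ ♞ · ♛ ♚ ♝ ♞ ♜
♟ ♟ · ♝ ♟ ♟ ♟ ♟
· · · · · · · ·
· · ♟ ♟ · · · ·
· · · · · ♙ · ·
· · ♙ · · ♘ · ·
♙ ♙ · ♙ ♙ · ♙ ♙
♖ ♘ ♗ ♕ ♔ ♗ · ♖


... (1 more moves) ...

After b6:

♜ ♞ · ♛ ♚ ♝ ♞ ♜
♟ · · ♝ ♟ ♟ ♟ ♟
· ♟ · · · · · ·
· · ♟ ♟ · · · ·
· · · · ♙ ♙ · ·
· · ♙ · · ♘ · ·
♙ ♙ · ♙ · · ♙ ♙
♖ ♘ ♗ ♕ ♔ ♗ · ♖


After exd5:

♜ ♞ · ♛ ♚ ♝ ♞ ♜
♟ · · ♝ ♟ ♟ ♟ ♟
· ♟ · · · · · ·
· · ♟ ♙ · · · ·
· · · · · ♙ · ·
· · ♙ · · ♘ · ·
♙ ♙ · ♙ · · ♙ ♙
♖ ♘ ♗ ♕ ♔ ♗ · ♖



  a b c d e f g h
  ─────────────────
8│♜ ♞ · ♛ ♚ ♝ ♞ ♜│8
7│♟ · · ♝ ♟ ♟ ♟ ♟│7
6│· ♟ · · · · · ·│6
5│· · ♟ ♙ · · · ·│5
4│· · · · · ♙ · ·│4
3│· · ♙ · · ♘ · ·│3
2│♙ ♙ · ♙ · · ♙ ♙│2
1│♖ ♘ ♗ ♕ ♔ ♗ · ♖│1
  ─────────────────
  a b c d e f g h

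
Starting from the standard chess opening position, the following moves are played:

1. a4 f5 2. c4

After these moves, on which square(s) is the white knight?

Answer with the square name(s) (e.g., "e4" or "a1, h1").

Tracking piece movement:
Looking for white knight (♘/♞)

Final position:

  a b c d e f g h
  ─────────────────
8│♜ ♞ ♝ ♛ ♚ ♝ ♞ ♜│8
7│♟ ♟ ♟ ♟ ♟ · ♟ ♟│7
6│· · · · · · · ·│6
5│· · · · · ♟ · ·│5
4│♙ · ♙ · · · · ·│4
3│· · · · · · · ·│3
2│· ♙ · ♙ ♙ ♙ ♙ ♙│2
1│♖ ♘ ♗ ♕ ♔ ♗ ♘ ♖│1
  ─────────────────
  a b c d e f g h


b1, g1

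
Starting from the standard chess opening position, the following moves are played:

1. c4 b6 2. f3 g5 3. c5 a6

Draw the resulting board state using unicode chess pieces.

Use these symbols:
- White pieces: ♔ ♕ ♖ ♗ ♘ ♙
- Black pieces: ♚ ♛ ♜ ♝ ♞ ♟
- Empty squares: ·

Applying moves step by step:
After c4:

♜ ♞ ♝ ♛ ♚ ♝ ♞ ♜
♟ ♟ ♟ ♟ ♟ ♟ ♟ ♟
· · · · · · · ·
· · · · · · · ·
· · ♙ · · · · ·
· · · · · · · ·
♙ ♙ · ♙ ♙ ♙ ♙ ♙
♖ ♘ ♗ ♕ ♔ ♗ ♘ ♖


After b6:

♜ ♞ ♝ ♛ ♚ ♝ ♞ ♜
♟ · ♟ ♟ ♟ ♟ ♟ ♟
· ♟ · · · · · ·
· · · · · · · ·
· · ♙ · · · · ·
· · · · · · · ·
♙ ♙ · ♙ ♙ ♙ ♙ ♙
♖ ♘ ♗ ♕ ♔ ♗ ♘ ♖


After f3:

♜ ♞ ♝ ♛ ♚ ♝ ♞ ♜
♟ · ♟ ♟ ♟ ♟ ♟ ♟
· ♟ · · · · · ·
· · · · · · · ·
· · ♙ · · · · ·
· · · · · ♙ · ·
♙ ♙ · ♙ ♙ · ♙ ♙
♖ ♘ ♗ ♕ ♔ ♗ ♘ ♖


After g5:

♜ ♞ ♝ ♛ ♚ ♝ ♞ ♜
♟ · ♟ ♟ ♟ ♟ · ♟
· ♟ · · · · · ·
· · · · · · ♟ ·
· · ♙ · · · · ·
· · · · · ♙ · ·
♙ ♙ · ♙ ♙ · ♙ ♙
♖ ♘ ♗ ♕ ♔ ♗ ♘ ♖


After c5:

♜ ♞ ♝ ♛ ♚ ♝ ♞ ♜
♟ · ♟ ♟ ♟ ♟ · ♟
· ♟ · · · · · ·
· · ♙ · · · ♟ ·
· · · · · · · ·
· · · · · ♙ · ·
♙ ♙ · ♙ ♙ · ♙ ♙
♖ ♘ ♗ ♕ ♔ ♗ ♘ ♖


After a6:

♜ ♞ ♝ ♛ ♚ ♝ ♞ ♜
· · ♟ ♟ ♟ ♟ · ♟
♟ ♟ · · · · · ·
· · ♙ · · · ♟ ·
· · · · · · · ·
· · · · · ♙ · ·
♙ ♙ · ♙ ♙ · ♙ ♙
♖ ♘ ♗ ♕ ♔ ♗ ♘ ♖



  a b c d e f g h
  ─────────────────
8│♜ ♞ ♝ ♛ ♚ ♝ ♞ ♜│8
7│· · ♟ ♟ ♟ ♟ · ♟│7
6│♟ ♟ · · · · · ·│6
5│· · ♙ · · · ♟ ·│5
4│· · · · · · · ·│4
3│· · · · · ♙ · ·│3
2│♙ ♙ · ♙ ♙ · ♙ ♙│2
1│♖ ♘ ♗ ♕ ♔ ♗ ♘ ♖│1
  ─────────────────
  a b c d e f g h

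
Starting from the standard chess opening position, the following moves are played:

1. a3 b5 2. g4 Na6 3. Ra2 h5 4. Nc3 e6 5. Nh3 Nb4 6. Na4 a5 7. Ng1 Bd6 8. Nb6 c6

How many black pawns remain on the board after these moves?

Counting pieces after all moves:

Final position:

  a b c d e f g h
  ─────────────────
8│♜ · ♝ ♛ ♚ · ♞ ♜│8
7│· · · ♟ · ♟ ♟ ·│7
6│· ♘ ♟ ♝ ♟ · · ·│6
5│♟ ♟ · · · · · ♟│5
4│· ♞ · · · · ♙ ·│4
3│♙ · · · · · · ·│3
2│♖ ♙ ♙ ♙ ♙ ♙ · ♙│2
1│· · ♗ ♕ ♔ ♗ ♘ ♖│1
  ─────────────────
  a b c d e f g h


8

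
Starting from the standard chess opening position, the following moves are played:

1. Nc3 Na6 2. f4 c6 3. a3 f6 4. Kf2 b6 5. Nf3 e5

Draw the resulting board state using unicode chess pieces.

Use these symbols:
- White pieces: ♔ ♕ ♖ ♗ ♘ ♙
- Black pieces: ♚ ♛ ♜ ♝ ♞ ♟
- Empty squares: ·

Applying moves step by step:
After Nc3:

♜ ♞ ♝ ♛ ♚ ♝ ♞ ♜
♟ ♟ ♟ ♟ ♟ ♟ ♟ ♟
· · · · · · · ·
· · · · · · · ·
· · · · · · · ·
· · ♘ · · · · ·
♙ ♙ ♙ ♙ ♙ ♙ ♙ ♙
♖ · ♗ ♕ ♔ ♗ ♘ ♖


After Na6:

♜ · ♝ ♛ ♚ ♝ ♞ ♜
♟ ♟ ♟ ♟ ♟ ♟ ♟ ♟
♞ · · · · · · ·
· · · · · · · ·
· · · · · · · ·
· · ♘ · · · · ·
♙ ♙ ♙ ♙ ♙ ♙ ♙ ♙
♖ · ♗ ♕ ♔ ♗ ♘ ♖


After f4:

♜ · ♝ ♛ ♚ ♝ ♞ ♜
♟ ♟ ♟ ♟ ♟ ♟ ♟ ♟
♞ · · · · · · ·
· · · · · · · ·
· · · · · ♙ · ·
· · ♘ · · · · ·
♙ ♙ ♙ ♙ ♙ · ♙ ♙
♖ · ♗ ♕ ♔ ♗ ♘ ♖


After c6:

♜ · ♝ ♛ ♚ ♝ ♞ ♜
♟ ♟ · ♟ ♟ ♟ ♟ ♟
♞ · ♟ · · · · ·
· · · · · · · ·
· · · · · ♙ · ·
· · ♘ · · · · ·
♙ ♙ ♙ ♙ ♙ · ♙ ♙
♖ · ♗ ♕ ♔ ♗ ♘ ♖


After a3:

♜ · ♝ ♛ ♚ ♝ ♞ ♜
♟ ♟ · ♟ ♟ ♟ ♟ ♟
♞ · ♟ · · · · ·
· · · · · · · ·
· · · · · ♙ · ·
♙ · ♘ · · · · ·
· ♙ ♙ ♙ ♙ · ♙ ♙
♖ · ♗ ♕ ♔ ♗ ♘ ♖


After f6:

♜ · ♝ ♛ ♚ ♝ ♞ ♜
♟ ♟ · ♟ ♟ · ♟ ♟
♞ · ♟ · · ♟ · ·
· · · · · · · ·
· · · · · ♙ · ·
♙ · ♘ · · · · ·
· ♙ ♙ ♙ ♙ · ♙ ♙
♖ · ♗ ♕ ♔ ♗ ♘ ♖


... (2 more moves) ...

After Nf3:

♜ · ♝ ♛ ♚ ♝ ♞ ♜
♟ · · ♟ ♟ · ♟ ♟
♞ ♟ ♟ · · ♟ · ·
· · · · · · · ·
· · · · · ♙ · ·
♙ · ♘ · · ♘ · ·
· ♙ ♙ ♙ ♙ ♔ ♙ ♙
♖ · ♗ ♕ · ♗ · ♖


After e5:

♜ · ♝ ♛ ♚ ♝ ♞ ♜
♟ · · ♟ · · ♟ ♟
♞ ♟ ♟ · · ♟ · ·
· · · · ♟ · · ·
· · · · · ♙ · ·
♙ · ♘ · · ♘ · ·
· ♙ ♙ ♙ ♙ ♔ ♙ ♙
♖ · ♗ ♕ · ♗ · ♖



  a b c d e f g h
  ─────────────────
8│♜ · ♝ ♛ ♚ ♝ ♞ ♜│8
7│♟ · · ♟ · · ♟ ♟│7
6│♞ ♟ ♟ · · ♟ · ·│6
5│· · · · ♟ · · ·│5
4│· · · · · ♙ · ·│4
3│♙ · ♘ · · ♘ · ·│3
2│· ♙ ♙ ♙ ♙ ♔ ♙ ♙│2
1│♖ · ♗ ♕ · ♗ · ♖│1
  ─────────────────
  a b c d e f g h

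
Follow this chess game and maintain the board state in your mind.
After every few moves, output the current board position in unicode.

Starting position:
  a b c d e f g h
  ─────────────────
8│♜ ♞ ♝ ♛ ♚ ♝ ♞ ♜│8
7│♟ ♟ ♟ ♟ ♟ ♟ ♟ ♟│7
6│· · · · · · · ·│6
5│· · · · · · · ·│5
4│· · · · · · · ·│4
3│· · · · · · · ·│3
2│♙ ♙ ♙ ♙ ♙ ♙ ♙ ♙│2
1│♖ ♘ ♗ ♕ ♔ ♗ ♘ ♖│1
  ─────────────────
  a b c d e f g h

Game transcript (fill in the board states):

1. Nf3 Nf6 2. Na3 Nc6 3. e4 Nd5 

  a b c d e f g h
  ─────────────────
8│♜ · ♝ ♛ ♚ ♝ · ♜│8
7│♟ ♟ ♟ ♟ ♟ ♟ ♟ ♟│7
6│· · ♞ · · · · ·│6
5│· · · ♞ · · · ·│5
4│· · · · ♙ · · ·│4
3│♘ · · · · ♘ · ·│3
2│♙ ♙ ♙ ♙ · ♙ ♙ ♙│2
1│♖ · ♗ ♕ ♔ ♗ · ♖│1
  ─────────────────
  a b c d e f g h

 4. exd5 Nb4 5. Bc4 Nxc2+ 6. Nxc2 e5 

  a b c d e f g h
  ─────────────────
8│♜ · ♝ ♛ ♚ ♝ · ♜│8
7│♟ ♟ ♟ ♟ · ♟ ♟ ♟│7
6│· · · · · · · ·│6
5│· · · ♙ ♟ · · ·│5
4│· · ♗ · · · · ·│4
3│· · · · · ♘ · ·│3
2│♙ ♙ ♘ ♙ · ♙ ♙ ♙│2
1│♖ · ♗ ♕ ♔ · · ♖│1
  ─────────────────
  a b c d e f g h

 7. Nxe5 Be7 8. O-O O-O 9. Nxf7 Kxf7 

  a b c d e f g h
  ─────────────────
8│♜ · ♝ ♛ · ♜ · ·│8
7│♟ ♟ ♟ ♟ ♝ ♚ ♟ ♟│7
6│· · · · · · · ·│6
5│· · · ♙ · · · ·│5
4│· · ♗ · · · · ·│4
3│· · · · · · · ·│3
2│♙ ♙ ♘ ♙ · ♙ ♙ ♙│2
1│♖ · ♗ ♕ · ♖ ♔ ·│1
  ─────────────────
  a b c d e f g h

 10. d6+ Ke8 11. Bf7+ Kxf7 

  a b c d e f g h
  ─────────────────
8│♜ · ♝ ♛ · ♜ · ·│8
7│♟ ♟ ♟ ♟ ♝ ♚ ♟ ♟│7
6│· · · ♙ · · · ·│6
5│· · · · · · · ·│5
4│· · · · · · · ·│4
3│· · · · · · · ·│3
2│♙ ♙ ♘ ♙ · ♙ ♙ ♙│2
1│♖ · ♗ ♕ · ♖ ♔ ·│1
  ─────────────────
  a b c d e f g h
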